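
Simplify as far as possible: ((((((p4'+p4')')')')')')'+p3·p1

((((((p4'+p4')')')')')')'+p3·p1
= ((((p4'+p4')')')')'+p3·p1
= ((((p4')')')')'+p3·p1
= ((p4')')'+p3·p1
= p4'+p3·p1

p4'+p3·p1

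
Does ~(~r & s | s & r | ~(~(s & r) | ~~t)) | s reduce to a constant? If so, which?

~(~r & s | s & r | ~(~(s & r) | ~~t)) | s
= ~(~r & s | s & r | s & r & ~t) | s
= ~(~r & s | s & r) | s
= ~s | s
= 1

yes, True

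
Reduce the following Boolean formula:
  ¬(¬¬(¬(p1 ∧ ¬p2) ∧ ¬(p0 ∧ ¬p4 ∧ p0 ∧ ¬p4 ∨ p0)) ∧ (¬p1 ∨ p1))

p1 ∧ ¬p2 ∨ p0

¬(¬¬(¬(p1 ∧ ¬p2) ∧ ¬(p0 ∧ ¬p4 ∧ p0 ∧ ¬p4 ∨ p0)) ∧ (¬p1 ∨ p1))
= ¬¬¬(¬(p1 ∧ ¬p2) ∧ ¬(p0 ∧ ¬p4 ∧ p0 ∧ ¬p4 ∨ p0))   — complement / identity
= ¬¬¬(¬(p1 ∧ ¬p2) ∧ ¬(p0 ∧ ¬p4 ∨ p0))   — idempotence
= ¬(¬(p1 ∧ ¬p2) ∧ ¬(p0 ∧ ¬p4 ∨ p0))   — double negation
= p1 ∧ ¬p2 ∨ p0 ∧ ¬p4 ∨ p0   — De Morgan
= p1 ∧ ¬p2 ∨ p0   — absorption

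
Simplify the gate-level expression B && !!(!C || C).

B && !!(!C || C)
= B && (!C || C)
= B

B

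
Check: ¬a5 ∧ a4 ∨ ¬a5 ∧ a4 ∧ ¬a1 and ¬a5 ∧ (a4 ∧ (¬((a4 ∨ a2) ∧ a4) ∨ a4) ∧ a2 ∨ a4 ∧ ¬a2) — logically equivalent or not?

Yes

E1: ¬a5 ∧ a4 ∨ ¬a5 ∧ a4 ∧ ¬a1
    = ¬a5 ∧ a4   — absorption
E2: ¬a5 ∧ (a4 ∧ (¬((a4 ∨ a2) ∧ a4) ∨ a4) ∧ a2 ∨ a4 ∧ ¬a2)
    = ¬a5 ∧ (a4 ∧ (¬a4 ∨ a4) ∧ a2 ∨ a4 ∧ ¬a2)   — absorption
    = ¬a5 ∧ (a4 ∧ a2 ∨ a4 ∧ ¬a2)   — complement / identity
    = ¬a5 ∧ a4   — distribution
Both reduce to ¬a5 ∧ a4, so they are equivalent.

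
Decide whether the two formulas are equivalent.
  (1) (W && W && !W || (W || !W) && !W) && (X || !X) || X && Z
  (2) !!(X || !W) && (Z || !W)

E1: (W && W && !W || (W || !W) && !W) && (X || !X) || X && Z
    = (W && !W || (W || !W) && !W) && (X || !X) || X && Z
    = W && !W || (W || !W) && !W || X && Z
    = (W || !W) && !W || X && Z
    = !W || X && Z
E2: !!(X || !W) && (Z || !W)
    = (X || !W) && (Z || !W)
    = !W || X && Z
Both reduce to !W || X && Z, so they are equivalent.

Yes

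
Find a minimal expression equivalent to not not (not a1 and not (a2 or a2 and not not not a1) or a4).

not a1 and not a2 or a4

not not (not a1 and not (a2 or a2 and not not not a1) or a4)
= not a1 and not (a2 or a2 and not not not a1) or a4   (double negation)
= not a1 and not (a2 or a2 and not a1) or a4   (double negation)
= not a1 and not a2 or a4   (absorption)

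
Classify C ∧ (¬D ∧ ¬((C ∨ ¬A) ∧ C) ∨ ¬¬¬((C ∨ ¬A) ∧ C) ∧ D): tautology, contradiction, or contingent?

C ∧ (¬D ∧ ¬((C ∨ ¬A) ∧ C) ∨ ¬¬¬((C ∨ ¬A) ∧ C) ∧ D)
= C ∧ (¬D ∧ ¬((C ∨ ¬A) ∧ C) ∨ ¬((C ∨ ¬A) ∧ C) ∧ D)   [double negation]
= C ∧ ¬((C ∨ ¬A) ∧ C)   [distribution]
= C ∧ ¬C   [absorption]
= False   [complement]

contradiction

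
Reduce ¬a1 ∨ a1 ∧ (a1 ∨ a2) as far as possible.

¬a1 ∨ a1 ∧ (a1 ∨ a2)
= ¬a1 ∨ a1   [absorption]
= True   [complement]

True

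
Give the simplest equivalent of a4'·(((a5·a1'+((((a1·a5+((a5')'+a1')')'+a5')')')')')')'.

a4'·(((a5·a1'+((((a1·a5+((a5')'+a1')')'+a5')')')')')')'
= a4'·(((a5·a1'+((((a1·a5+a5'·a1)'+a5')')')')')')'   [De Morgan]
= a4'·(((a5·a1'+((a1·a5+a5'·a1)'+a5')')')')'   [double negation]
= a4'·(((a5·a1'+(a1·a5+a5'·a1)·a5)')')'   [De Morgan]
= a4'·(((a5·a1'+a1·a5)')')'   [distribution]
= a4'·((a5')')'   [distribution]
= a4'·a5'   [double negation]

a4'·a5'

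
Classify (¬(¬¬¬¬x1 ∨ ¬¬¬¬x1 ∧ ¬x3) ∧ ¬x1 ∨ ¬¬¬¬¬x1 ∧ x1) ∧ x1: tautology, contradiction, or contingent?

contradiction

(¬(¬¬¬¬x1 ∨ ¬¬¬¬x1 ∧ ¬x3) ∧ ¬x1 ∨ ¬¬¬¬¬x1 ∧ x1) ∧ x1
= (¬¬¬¬¬x1 ∧ ¬x1 ∨ ¬¬¬¬¬x1 ∧ x1) ∧ x1   [absorption]
= ¬¬¬¬¬x1 ∧ x1   [distribution]
= ¬¬¬x1 ∧ x1   [double negation]
= ¬x1 ∧ x1   [double negation]
= False   [complement]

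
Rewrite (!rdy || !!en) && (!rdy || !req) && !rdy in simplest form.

!rdy

(!rdy || !!en) && (!rdy || !req) && !rdy
= (!rdy || !!en) && !rdy
= (!rdy || en) && !rdy
= !rdy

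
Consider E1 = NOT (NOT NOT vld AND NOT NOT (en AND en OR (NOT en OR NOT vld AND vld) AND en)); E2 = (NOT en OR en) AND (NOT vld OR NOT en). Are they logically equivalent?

E1: NOT (NOT NOT vld AND NOT NOT (en AND en OR (NOT en OR NOT vld AND vld) AND en))
    = NOT (NOT NOT vld AND NOT NOT (en AND en OR NOT en AND en))   [complement / identity]
    = NOT vld OR NOT (en AND en OR NOT en AND en)   [De Morgan]
    = NOT vld OR NOT en   [distribution]
E2: (NOT en OR en) AND (NOT vld OR NOT en)
    = NOT vld OR NOT en   [complement / identity]
Both reduce to NOT vld OR NOT en, so they are equivalent.

Yes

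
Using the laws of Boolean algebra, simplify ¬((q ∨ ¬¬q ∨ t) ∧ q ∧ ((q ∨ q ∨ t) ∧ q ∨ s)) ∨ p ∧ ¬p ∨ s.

¬((q ∨ ¬¬q ∨ t) ∧ q ∧ ((q ∨ q ∨ t) ∧ q ∨ s)) ∨ p ∧ ¬p ∨ s
= ¬((q ∨ q ∨ t) ∧ q ∧ ((q ∨ q ∨ t) ∧ q ∨ s)) ∨ p ∧ ¬p ∨ s   (double negation)
= ¬((q ∨ q ∨ t) ∧ q) ∨ p ∧ ¬p ∨ s   (absorption)
= ¬((q ∨ q ∨ t) ∧ q) ∨ s   (complement / identity)
= ¬((q ∨ t) ∧ q) ∨ s   (idempotence)
= ¬q ∨ s   (absorption)

¬q ∨ s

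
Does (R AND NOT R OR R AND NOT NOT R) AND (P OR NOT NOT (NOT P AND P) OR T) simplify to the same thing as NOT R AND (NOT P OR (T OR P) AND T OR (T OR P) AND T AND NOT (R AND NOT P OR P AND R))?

E1: (R AND NOT R OR R AND NOT NOT R) AND (P OR NOT NOT (NOT P AND P) OR T)
    = (R AND NOT R OR R AND NOT NOT R) AND (P OR NOT P AND P OR T)   (double negation)
    = (R AND NOT R OR R AND NOT NOT R) AND (P OR T)   (complement / identity)
    = (R AND NOT R OR R AND R) AND (P OR T)   (double negation)
    = R AND (P OR T)   (distribution)
E2: NOT R AND (NOT P OR (T OR P) AND T OR (T OR P) AND T AND NOT (R AND NOT P OR P AND R))
    = NOT R AND (NOT P OR (T OR P) AND T OR (T OR P) AND T AND NOT R)   (distribution)
    = NOT R AND (NOT P OR (T OR P) AND T)   (absorption)
    = NOT R AND (NOT P OR T)   (absorption)
These differ: at P=0, R=0, T=1, E1 = 0 but E2 = 1.

No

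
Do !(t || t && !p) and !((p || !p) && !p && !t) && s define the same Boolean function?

No

E1: !(t || t && !p)
    = !t   [absorption]
E2: !((p || !p) && !p && !t) && s
    = !(!p && !t) && s   [complement / identity]
    = (p || t) && s   [De Morgan]
These differ: at p=0, s=0, t=0, E1 = 1 but E2 = 0.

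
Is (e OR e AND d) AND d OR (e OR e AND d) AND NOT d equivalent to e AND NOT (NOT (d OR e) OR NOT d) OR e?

Yes

E1: (e OR e AND d) AND d OR (e OR e AND d) AND NOT d
    = e OR e AND d   — distribution
    = e   — absorption
E2: e AND NOT (NOT (d OR e) OR NOT d) OR e
    = e AND (d OR e) AND d OR e   — De Morgan
    = e AND d OR e   — absorption
    = e   — absorption
Both reduce to e, so they are equivalent.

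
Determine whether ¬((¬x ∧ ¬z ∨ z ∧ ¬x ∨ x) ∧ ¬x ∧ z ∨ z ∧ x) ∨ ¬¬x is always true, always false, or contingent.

¬((¬x ∧ ¬z ∨ z ∧ ¬x ∨ x) ∧ ¬x ∧ z ∨ z ∧ x) ∨ ¬¬x
= ¬((¬x ∨ x) ∧ ¬x ∧ z ∨ z ∧ x) ∨ ¬¬x
= ¬(¬x ∧ z ∨ z ∧ x) ∨ ¬¬x
= ¬z ∨ ¬¬x
= ¬z ∨ x
This depends on x, z, so it is not a constant.

contingent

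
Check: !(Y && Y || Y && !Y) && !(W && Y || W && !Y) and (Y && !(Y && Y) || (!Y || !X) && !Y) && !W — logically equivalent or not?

E1: !(Y && Y || Y && !Y) && !(W && Y || W && !Y)
    = !(Y && Y || Y && !Y) && !W   [distribution]
    = !Y && !W   [distribution]
E2: (Y && !(Y && Y) || (!Y || !X) && !Y) && !W
    = (Y && !(Y && Y) || !Y) && !W   [absorption]
    = (Y && !Y || !Y) && !W   [idempotence]
    = !Y && !W   [complement / identity]
Both reduce to !Y && !W, so they are equivalent.

Yes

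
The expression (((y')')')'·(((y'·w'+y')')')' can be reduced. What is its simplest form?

y

(((y')')')'·(((y'·w'+y')')')'
= (((y')')')'·(((y')')')'   [absorption]
= (((y')')')'   [idempotence]
= (y')'   [double negation]
= y   [double negation]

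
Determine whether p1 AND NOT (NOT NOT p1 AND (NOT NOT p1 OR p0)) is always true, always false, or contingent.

p1 AND NOT (NOT NOT p1 AND (NOT NOT p1 OR p0))
= p1 AND NOT NOT NOT p1   (absorption)
= p1 AND NOT p1   (double negation)
= FALSE   (complement)

always false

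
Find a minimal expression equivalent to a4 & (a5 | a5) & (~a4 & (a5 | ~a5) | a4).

a4 & (a5 | a5) & (~a4 & (a5 | ~a5) | a4)
= a4 & (a5 | a5) & (~a4 | a4)   (complement / identity)
= a4 & (a5 | a5)   (complement / identity)
= a4 & a5   (idempotence)

a4 & a5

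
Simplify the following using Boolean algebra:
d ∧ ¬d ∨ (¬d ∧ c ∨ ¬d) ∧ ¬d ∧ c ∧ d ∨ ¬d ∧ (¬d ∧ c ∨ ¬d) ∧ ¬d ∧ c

d ∧ ¬d ∨ (¬d ∧ c ∨ ¬d) ∧ ¬d ∧ c ∧ d ∨ ¬d ∧ (¬d ∧ c ∨ ¬d) ∧ ¬d ∧ c
= d ∧ ¬d ∨ (d ∨ ¬d) ∧ (¬d ∧ c ∨ ¬d) ∧ ¬d ∧ c   (distribution)
= d ∧ ¬d ∨ (d ∨ ¬d) ∧ ¬d ∧ c   (absorption)
= d ∧ ¬d ∨ ¬d ∧ c   (complement / identity)
= ¬d ∧ c   (complement / identity)

¬d ∧ c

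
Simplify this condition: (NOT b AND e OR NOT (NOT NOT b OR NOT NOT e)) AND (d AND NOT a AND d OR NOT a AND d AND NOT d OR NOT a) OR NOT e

NOT b AND NOT a OR NOT e

(NOT b AND e OR NOT (NOT NOT b OR NOT NOT e)) AND (d AND NOT a AND d OR NOT a AND d AND NOT d OR NOT a) OR NOT e
= (NOT b AND e OR NOT (NOT NOT b OR NOT NOT e)) AND (NOT a AND d OR NOT a) OR NOT e   — distribution
= (NOT b AND e OR NOT b AND NOT e) AND (NOT a AND d OR NOT a) OR NOT e   — De Morgan
= (NOT b AND e OR NOT b AND NOT e) AND NOT a OR NOT e   — absorption
= NOT b AND NOT a OR NOT e   — distribution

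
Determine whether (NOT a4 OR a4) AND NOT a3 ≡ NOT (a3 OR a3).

Yes

E1: (NOT a4 OR a4) AND NOT a3
    = NOT a3   (complement / identity)
E2: NOT (a3 OR a3)
    = NOT a3   (idempotence)
Both reduce to NOT a3, so they are equivalent.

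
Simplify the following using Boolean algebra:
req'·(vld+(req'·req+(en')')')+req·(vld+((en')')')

vld+en'

req'·(vld+(req'·req+(en')')')+req·(vld+((en')')')
= req'·(vld+((en')')')+req·(vld+((en')')')   (complement / identity)
= vld+((en')')'   (distribution)
= vld+en'   (double negation)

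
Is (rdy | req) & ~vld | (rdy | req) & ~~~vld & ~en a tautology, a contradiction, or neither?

neither

(rdy | req) & ~vld | (rdy | req) & ~~~vld & ~en
= (rdy | req) & ~vld | (rdy | req) & ~vld & ~en
= (rdy | req) & ~vld
This depends on rdy, req, vld, so it is not a constant.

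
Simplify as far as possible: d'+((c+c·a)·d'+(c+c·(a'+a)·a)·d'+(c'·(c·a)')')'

d'+((c+c·a)·d'+(c+c·(a'+a)·a)·d'+(c'·(c·a)')')'
= d'+((c+c·a)·d'+(c+c·a)·d'+(c'·(c·a)')')'
= d'+((c+c·a)·d'+(c+c·a)·d'+c+c·a)'
= d'+((c+c·a)·d'+c+c·a)'
= d'+(c+c·a)'
= d'+c'

d'+c'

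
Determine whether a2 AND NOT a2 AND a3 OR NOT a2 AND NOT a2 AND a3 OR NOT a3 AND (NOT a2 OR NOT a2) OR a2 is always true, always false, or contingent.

always true

a2 AND NOT a2 AND a3 OR NOT a2 AND NOT a2 AND a3 OR NOT a3 AND (NOT a2 OR NOT a2) OR a2
= NOT a2 AND a3 OR NOT a3 AND (NOT a2 OR NOT a2) OR a2   — distribution
= NOT a2 AND a3 OR NOT a3 AND NOT a2 OR a2   — idempotence
= NOT a2 OR a2   — distribution
= TRUE   — complement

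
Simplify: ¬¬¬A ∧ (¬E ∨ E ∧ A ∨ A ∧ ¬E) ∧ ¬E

¬A ∧ ¬E

¬¬¬A ∧ (¬E ∨ E ∧ A ∨ A ∧ ¬E) ∧ ¬E
= ¬¬¬A ∧ (¬E ∨ A) ∧ ¬E   (distribution)
= ¬¬¬A ∧ ¬E   (absorption)
= ¬A ∧ ¬E   (double negation)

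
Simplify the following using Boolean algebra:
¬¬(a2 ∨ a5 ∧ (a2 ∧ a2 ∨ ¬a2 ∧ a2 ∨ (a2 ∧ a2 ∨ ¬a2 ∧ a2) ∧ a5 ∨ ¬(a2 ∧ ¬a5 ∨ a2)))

¬¬(a2 ∨ a5 ∧ (a2 ∧ a2 ∨ ¬a2 ∧ a2 ∨ (a2 ∧ a2 ∨ ¬a2 ∧ a2) ∧ a5 ∨ ¬(a2 ∧ ¬a5 ∨ a2)))
= ¬¬(a2 ∨ a5 ∧ (a2 ∧ a2 ∨ ¬a2 ∧ a2 ∨ ¬(a2 ∧ ¬a5 ∨ a2)))
= ¬¬(a2 ∨ a5 ∧ (a2 ∧ a2 ∨ ¬a2 ∧ a2 ∨ ¬a2))
= a2 ∨ a5 ∧ (a2 ∧ a2 ∨ ¬a2 ∧ a2 ∨ ¬a2)
= a2 ∨ a5 ∧ (a2 ∨ ¬a2)
= a2 ∨ a5

a2 ∨ a5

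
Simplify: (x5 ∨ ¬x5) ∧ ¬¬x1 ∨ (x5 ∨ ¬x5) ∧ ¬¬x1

x1

(x5 ∨ ¬x5) ∧ ¬¬x1 ∨ (x5 ∨ ¬x5) ∧ ¬¬x1
= (x5 ∨ ¬x5) ∧ ¬¬x1   [idempotence]
= ¬¬x1   [complement / identity]
= x1   [double negation]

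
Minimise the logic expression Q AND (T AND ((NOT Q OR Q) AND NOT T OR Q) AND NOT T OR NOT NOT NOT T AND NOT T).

Q AND (T AND ((NOT Q OR Q) AND NOT T OR Q) AND NOT T OR NOT NOT NOT T AND NOT T)
= Q AND (T AND (NOT T OR Q) AND NOT T OR NOT NOT NOT T AND NOT T)   (complement / identity)
= Q AND (T AND NOT T OR NOT NOT NOT T AND NOT T)   (absorption)
= Q AND (T AND NOT T OR NOT T AND NOT T)   (double negation)
= Q AND NOT T   (distribution)

Q AND NOT T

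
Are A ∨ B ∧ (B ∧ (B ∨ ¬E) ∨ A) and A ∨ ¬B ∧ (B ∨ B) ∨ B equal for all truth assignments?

Yes

E1: A ∨ B ∧ (B ∧ (B ∨ ¬E) ∨ A)
    = A ∨ B ∧ (B ∨ A)   [absorption]
    = A ∨ B   [absorption]
E2: A ∨ ¬B ∧ (B ∨ B) ∨ B
    = A ∨ ¬B ∧ B ∨ B   [idempotence]
    = A ∨ B   [complement / identity]
Both reduce to A ∨ B, so they are equivalent.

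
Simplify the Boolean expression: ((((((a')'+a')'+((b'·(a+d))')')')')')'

((((((a')'+a')'+((b'·(a+d))')')')')')'
= ((((a'·a+((b'·(a+d))')')')')')'
= ((((((b'·(a+d))')')')')')'
= ((((b'·(a+d))')')')'
= ((b'·(a+d))')'
= b'·(a+d)

b'·(a+d)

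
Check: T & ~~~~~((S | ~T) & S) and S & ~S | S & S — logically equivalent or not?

E1: T & ~~~~~((S | ~T) & S)
    = T & ~~~((S | ~T) & S)   [double negation]
    = T & ~((S | ~T) & S)   [double negation]
    = T & ~S   [absorption]
E2: S & ~S | S & S
    = S   [distribution]
These differ: at S=1, T=1, E1 = 0 but E2 = 1.

No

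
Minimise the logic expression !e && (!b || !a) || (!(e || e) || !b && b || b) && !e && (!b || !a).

!e && (!b || !a)

!e && (!b || !a) || (!(e || e) || !b && b || b) && !e && (!b || !a)
= !e && (!b || !a) || (!e || !b && b || b) && !e && (!b || !a)   — idempotence
= !e && (!b || !a) || (!e || b) && !e && (!b || !a)   — complement / identity
= !e && (!b || !a) || !e && (!b || !a)   — absorption
= !e && (!b || !a)   — idempotence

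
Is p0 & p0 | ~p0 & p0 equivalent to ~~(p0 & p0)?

E1: p0 & p0 | ~p0 & p0
    = p0
E2: ~~(p0 & p0)
    = ~~p0
    = p0
Both reduce to p0, so they are equivalent.

Yes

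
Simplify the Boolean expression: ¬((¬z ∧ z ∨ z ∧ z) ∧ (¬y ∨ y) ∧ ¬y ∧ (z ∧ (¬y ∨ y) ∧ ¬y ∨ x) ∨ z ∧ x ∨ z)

¬((¬z ∧ z ∨ z ∧ z) ∧ (¬y ∨ y) ∧ ¬y ∧ (z ∧ (¬y ∨ y) ∧ ¬y ∨ x) ∨ z ∧ x ∨ z)
= ¬(z ∧ (¬y ∨ y) ∧ ¬y ∧ (z ∧ (¬y ∨ y) ∧ ¬y ∨ x) ∨ z ∧ x ∨ z)   (distribution)
= ¬(z ∧ (¬y ∨ y) ∧ ¬y ∧ (z ∧ (¬y ∨ y) ∧ ¬y ∨ x) ∨ z)   (absorption)
= ¬(z ∧ (¬y ∨ y) ∧ ¬y ∨ z)   (absorption)
= ¬(z ∧ ¬y ∨ z)   (complement / identity)
= ¬z   (absorption)

¬z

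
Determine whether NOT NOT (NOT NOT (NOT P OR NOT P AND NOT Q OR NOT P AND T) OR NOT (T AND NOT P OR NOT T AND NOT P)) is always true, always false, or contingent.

always true

NOT NOT (NOT NOT (NOT P OR NOT P AND NOT Q OR NOT P AND T) OR NOT (T AND NOT P OR NOT T AND NOT P))
= NOT NOT (NOT NOT (NOT P OR NOT P AND T) OR NOT (T AND NOT P OR NOT T AND NOT P))   (absorption)
= NOT (NOT (NOT P OR NOT P AND T) AND (T AND NOT P OR NOT T AND NOT P))   (De Morgan)
= NOT (NOT (NOT P OR NOT P AND T) AND NOT P)   (distribution)
= NOT (NOT NOT P AND NOT P)   (absorption)
= NOT P OR P   (De Morgan)
= TRUE   (complement)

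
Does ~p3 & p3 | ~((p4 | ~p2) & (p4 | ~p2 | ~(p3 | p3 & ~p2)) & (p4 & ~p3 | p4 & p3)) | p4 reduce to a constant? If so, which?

yes, True

~p3 & p3 | ~((p4 | ~p2) & (p4 | ~p2 | ~(p3 | p3 & ~p2)) & (p4 & ~p3 | p4 & p3)) | p4
= ~((p4 | ~p2) & (p4 | ~p2 | ~(p3 | p3 & ~p2)) & (p4 & ~p3 | p4 & p3)) | p4   (complement / identity)
= ~((p4 | ~p2) & (p4 | ~p2 | ~p3) & (p4 & ~p3 | p4 & p3)) | p4   (absorption)
= ~((p4 | ~p2) & (p4 & ~p3 | p4 & p3)) | p4   (absorption)
= ~((p4 | ~p2) & p4) | p4   (distribution)
= ~p4 | p4   (absorption)
= 1   (complement)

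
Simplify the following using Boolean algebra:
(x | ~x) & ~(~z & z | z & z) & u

(x | ~x) & ~(~z & z | z & z) & u
= (x | ~x) & ~z & u
= ~z & u

~z & u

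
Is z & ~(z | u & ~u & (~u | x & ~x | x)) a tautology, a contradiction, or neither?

contradiction

z & ~(z | u & ~u & (~u | x & ~x | x))
= z & ~(z | u & ~u & (~u | x))   [complement / identity]
= z & ~(z | u & ~u)   [absorption]
= z & ~z   [complement / identity]
= 0   [complement]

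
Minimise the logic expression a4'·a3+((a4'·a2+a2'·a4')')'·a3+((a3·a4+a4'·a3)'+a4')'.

a3

a4'·a3+((a4'·a2+a2'·a4')')'·a3+((a3·a4+a4'·a3)'+a4')'
= a4'·a3+((a4')')'·a3+((a3·a4+a4'·a3)'+a4')'   — distribution
= a4'·a3+a4'·a3+((a3·a4+a4'·a3)'+a4')'   — double negation
= a4'·a3+((a3·a4+a4'·a3)'+a4')'   — idempotence
= a4'·a3+(a3·a4+a4'·a3)·a4   — De Morgan
= a4'·a3+a3·a4   — distribution
= a3   — distribution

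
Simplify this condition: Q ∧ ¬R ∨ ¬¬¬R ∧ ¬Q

Q ∧ ¬R ∨ ¬¬¬R ∧ ¬Q
= Q ∧ ¬R ∨ ¬R ∧ ¬Q   — double negation
= ¬R   — distribution

¬R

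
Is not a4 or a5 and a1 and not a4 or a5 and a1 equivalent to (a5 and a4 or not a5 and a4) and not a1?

E1: not a4 or a5 and a1 and not a4 or a5 and a1
    = not a4 or a5 and a1   — absorption
E2: (a5 and a4 or not a5 and a4) and not a1
    = a4 and not a1   — distribution
These differ: at a1=1, a4=0, a5=1, E1 = 1 but E2 = 0.

No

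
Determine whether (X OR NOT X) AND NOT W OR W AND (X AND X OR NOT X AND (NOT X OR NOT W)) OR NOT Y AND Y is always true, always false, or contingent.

(X OR NOT X) AND NOT W OR W AND (X AND X OR NOT X AND (NOT X OR NOT W)) OR NOT Y AND Y
= (X OR NOT X) AND NOT W OR W AND (X AND X OR NOT X) OR NOT Y AND Y   [absorption]
= (X OR NOT X) AND NOT W OR W AND (X AND X OR NOT X)   [complement / identity]
= (X OR NOT X) AND NOT W OR W AND (X OR NOT X)   [idempotence]
= X OR NOT X   [distribution]
= TRUE   [complement]

always true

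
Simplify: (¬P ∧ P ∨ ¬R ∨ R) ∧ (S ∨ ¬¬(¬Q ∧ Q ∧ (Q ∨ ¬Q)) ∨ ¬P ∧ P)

(¬P ∧ P ∨ ¬R ∨ R) ∧ (S ∨ ¬¬(¬Q ∧ Q ∧ (Q ∨ ¬Q)) ∨ ¬P ∧ P)
= (¬R ∨ R) ∧ (S ∨ ¬¬(¬Q ∧ Q ∧ (Q ∨ ¬Q))) ∨ ¬P ∧ P
= S ∨ ¬¬(¬Q ∧ Q ∧ (Q ∨ ¬Q)) ∨ ¬P ∧ P
= S ∨ ¬¬(¬Q ∧ Q ∧ (Q ∨ ¬Q))
= S ∨ ¬¬(¬Q ∧ Q)
= S ∨ ¬Q ∧ Q
= S

S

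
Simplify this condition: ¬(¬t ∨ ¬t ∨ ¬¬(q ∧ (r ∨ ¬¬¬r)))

¬(¬t ∨ ¬t ∨ ¬¬(q ∧ (r ∨ ¬¬¬r)))
= ¬(¬t ∨ ¬t ∨ ¬¬(q ∧ (r ∨ ¬r)))   (double negation)
= ¬(¬t ∨ ¬¬(q ∧ (r ∨ ¬r)))   (idempotence)
= t ∧ ¬(q ∧ (r ∨ ¬r))   (De Morgan)
= t ∧ ¬q   (complement / identity)

t ∧ ¬q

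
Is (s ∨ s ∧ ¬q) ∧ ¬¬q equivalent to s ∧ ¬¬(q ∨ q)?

E1: (s ∨ s ∧ ¬q) ∧ ¬¬q
    = s ∧ ¬¬q
    = s ∧ q
E2: s ∧ ¬¬(q ∨ q)
    = s ∧ ¬¬q
    = s ∧ q
Both reduce to s ∧ q, so they are equivalent.

Yes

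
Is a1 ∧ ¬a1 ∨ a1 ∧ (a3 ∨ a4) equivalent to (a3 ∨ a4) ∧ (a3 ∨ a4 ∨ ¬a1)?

E1: a1 ∧ ¬a1 ∨ a1 ∧ (a3 ∨ a4)
    = a1 ∧ (a3 ∨ a4)   [complement / identity]
E2: (a3 ∨ a4) ∧ (a3 ∨ a4 ∨ ¬a1)
    = a3 ∨ a4   [absorption]
These differ: at a1=0, a3=1, a4=0, E1 = 0 but E2 = 1.

No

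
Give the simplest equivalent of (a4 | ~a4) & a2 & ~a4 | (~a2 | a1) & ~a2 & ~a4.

(a4 | ~a4) & a2 & ~a4 | (~a2 | a1) & ~a2 & ~a4
= (a4 | ~a4) & a2 & ~a4 | ~a2 & ~a4   [absorption]
= a2 & ~a4 | ~a2 & ~a4   [complement / identity]
= ~a4   [distribution]

~a4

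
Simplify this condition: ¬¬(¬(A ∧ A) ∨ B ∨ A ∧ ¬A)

¬A ∨ B

¬¬(¬(A ∧ A) ∨ B ∨ A ∧ ¬A)
= ¬(A ∧ A) ∨ B ∨ A ∧ ¬A   — double negation
= ¬A ∨ B ∨ A ∧ ¬A   — idempotence
= ¬A ∨ B   — complement / identity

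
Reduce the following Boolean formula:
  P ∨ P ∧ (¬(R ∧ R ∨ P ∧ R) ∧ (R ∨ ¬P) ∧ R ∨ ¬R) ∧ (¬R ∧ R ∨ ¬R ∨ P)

P

P ∨ P ∧ (¬(R ∧ R ∨ P ∧ R) ∧ (R ∨ ¬P) ∧ R ∨ ¬R) ∧ (¬R ∧ R ∨ ¬R ∨ P)
= P ∨ P ∧ (¬(R ∧ R ∨ P ∧ R) ∧ R ∨ ¬R) ∧ (¬R ∧ R ∨ ¬R ∨ P)   — absorption
= P ∨ P ∧ (¬(R ∧ (R ∨ P)) ∧ R ∨ ¬R) ∧ (¬R ∧ R ∨ ¬R ∨ P)   — distribution
= P ∨ P ∧ (¬R ∧ R ∨ ¬R) ∧ (¬R ∧ R ∨ ¬R ∨ P)   — absorption
= P ∨ P ∧ (¬R ∧ R ∨ ¬R)   — absorption
= P ∨ P ∧ ¬R   — complement / identity
= P   — absorption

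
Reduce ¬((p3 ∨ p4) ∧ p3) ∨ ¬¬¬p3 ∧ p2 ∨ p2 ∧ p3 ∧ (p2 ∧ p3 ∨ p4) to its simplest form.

¬((p3 ∨ p4) ∧ p3) ∨ ¬¬¬p3 ∧ p2 ∨ p2 ∧ p3 ∧ (p2 ∧ p3 ∨ p4)
= ¬((p3 ∨ p4) ∧ p3) ∨ ¬p3 ∧ p2 ∨ p2 ∧ p3 ∧ (p2 ∧ p3 ∨ p4)   (double negation)
= ¬((p3 ∨ p4) ∧ p3) ∨ ¬p3 ∧ p2 ∨ p2 ∧ p3   (absorption)
= ¬((p3 ∨ p4) ∧ p3) ∨ p2   (distribution)
= ¬p3 ∨ p2   (absorption)

¬p3 ∨ p2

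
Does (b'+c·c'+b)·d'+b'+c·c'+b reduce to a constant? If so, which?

(b'+c·c'+b)·d'+b'+c·c'+b
= b'+c·c'+b   (absorption)
= b'+b   (complement / identity)
= 1   (complement)

yes, True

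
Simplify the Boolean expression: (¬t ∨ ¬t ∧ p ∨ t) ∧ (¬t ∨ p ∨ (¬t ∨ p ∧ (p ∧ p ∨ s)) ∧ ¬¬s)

(¬t ∨ ¬t ∧ p ∨ t) ∧ (¬t ∨ p ∨ (¬t ∨ p ∧ (p ∧ p ∨ s)) ∧ ¬¬s)
= (¬t ∨ ¬t ∧ p ∨ t) ∧ (¬t ∨ p ∨ (¬t ∨ p ∧ (p ∨ s)) ∧ ¬¬s)
= (¬t ∨ ¬t ∧ p ∨ t) ∧ (¬t ∨ p ∨ (¬t ∨ p ∧ (p ∨ s)) ∧ s)
= (¬t ∨ t) ∧ (¬t ∨ p ∨ (¬t ∨ p ∧ (p ∨ s)) ∧ s)
= (¬t ∨ t) ∧ (¬t ∨ p ∨ (¬t ∨ p) ∧ s)
= (¬t ∨ t) ∧ (¬t ∨ p)
= ¬t ∨ p

¬t ∨ p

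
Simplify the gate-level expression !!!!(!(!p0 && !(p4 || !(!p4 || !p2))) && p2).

!!!!(!(!p0 && !(p4 || !(!p4 || !p2))) && p2)
= !!!!(!(!p0 && !(p4 || p4 && p2)) && p2)   [De Morgan]
= !!(!(!p0 && !(p4 || p4 && p2)) && p2)   [double negation]
= !!(!(!p0 && !p4) && p2)   [absorption]
= !(!p0 && !p4) && p2   [double negation]
= (p0 || p4) && p2   [De Morgan]

(p0 || p4) && p2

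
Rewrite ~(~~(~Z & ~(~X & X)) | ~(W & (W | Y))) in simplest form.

~(~~(~Z & ~(~X & X)) | ~(W & (W | Y)))
= ~(~~(~Z & ~(~X & X)) | ~W)   — absorption
= ~(~(Z | ~X & X) | ~W)   — De Morgan
= ~(~Z | ~W)   — complement / identity
= Z & W   — De Morgan

Z & W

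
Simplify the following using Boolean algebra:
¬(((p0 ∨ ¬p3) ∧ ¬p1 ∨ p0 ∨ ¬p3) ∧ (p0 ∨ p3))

¬(((p0 ∨ ¬p3) ∧ ¬p1 ∨ p0 ∨ ¬p3) ∧ (p0 ∨ p3))
= ¬((p0 ∨ ¬p3) ∧ (p0 ∨ p3))
= ¬(¬p3 ∧ p3 ∨ p0)
= ¬p0

¬p0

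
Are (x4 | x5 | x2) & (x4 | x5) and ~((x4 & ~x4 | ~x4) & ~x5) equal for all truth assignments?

E1: (x4 | x5 | x2) & (x4 | x5)
    = x4 | x5   [absorption]
E2: ~((x4 & ~x4 | ~x4) & ~x5)
    = ~(~x4 & ~x5)   [complement / identity]
    = x4 | x5   [De Morgan]
Both reduce to x4 | x5, so they are equivalent.

Yes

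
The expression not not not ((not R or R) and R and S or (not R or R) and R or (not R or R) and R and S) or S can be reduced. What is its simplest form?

not R or S

not not not ((not R or R) and R and S or (not R or R) and R or (not R or R) and R and S) or S
= not ((not R or R) and R and S or (not R or R) and R or (not R or R) and R and S) or S   — double negation
= not ((not R or R) and R or (not R or R) and R and S) or S   — absorption
= not ((not R or R) and R) or S   — absorption
= not R or S   — complement / identity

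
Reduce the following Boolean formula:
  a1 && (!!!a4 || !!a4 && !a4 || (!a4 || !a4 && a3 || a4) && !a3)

a1 && (!a4 || !a3)

a1 && (!!!a4 || !!a4 && !a4 || (!a4 || !a4 && a3 || a4) && !a3)
= a1 && (!!!a4 || !!a4 && !a4 || (!a4 || a4) && !a3)   (absorption)
= a1 && (!a4 || !!a4 && !a4 || (!a4 || a4) && !a3)   (double negation)
= a1 && (!a4 || !!a4 && !a4 || !a3)   (complement / identity)
= a1 && (!a4 || a4 && !a4 || !a3)   (double negation)
= a1 && (!a4 || !a3)   (complement / identity)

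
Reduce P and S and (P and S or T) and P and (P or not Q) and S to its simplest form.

P and S

P and S and (P and S or T) and P and (P or not Q) and S
= P and S and P and (P or not Q) and S
= P and S and P and S
= P and S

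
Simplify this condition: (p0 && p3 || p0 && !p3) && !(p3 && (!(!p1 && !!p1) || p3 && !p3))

p0 && !p3

(p0 && p3 || p0 && !p3) && !(p3 && (!(!p1 && !!p1) || p3 && !p3))
= (p0 && p3 || p0 && !p3) && !(p3 && (p1 || !p1 || p3 && !p3))   (De Morgan)
= p0 && !(p3 && (p1 || !p1 || p3 && !p3))   (distribution)
= p0 && !(p3 && (p1 || !p1))   (complement / identity)
= p0 && !p3   (complement / identity)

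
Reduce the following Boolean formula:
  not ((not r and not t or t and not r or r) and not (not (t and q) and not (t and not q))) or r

not t or r

not ((not r and not t or t and not r or r) and not (not (t and q) and not (t and not q))) or r
= not ((not r or r) and not (not (t and q) and not (t and not q))) or r   [distribution]
= not ((not r or r) and (t and q or t and not q)) or r   [De Morgan]
= not (t and q or t and not q) or r   [complement / identity]
= not t or r   [distribution]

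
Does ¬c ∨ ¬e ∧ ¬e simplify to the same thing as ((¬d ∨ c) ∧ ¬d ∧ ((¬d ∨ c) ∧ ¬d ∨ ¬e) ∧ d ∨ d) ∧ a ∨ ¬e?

E1: ¬c ∨ ¬e ∧ ¬e
    = ¬c ∨ ¬e
E2: ((¬d ∨ c) ∧ ¬d ∧ ((¬d ∨ c) ∧ ¬d ∨ ¬e) ∧ d ∨ d) ∧ a ∨ ¬e
    = ((¬d ∨ c) ∧ ¬d ∧ d ∨ d) ∧ a ∨ ¬e
    = (¬d ∧ d ∨ d) ∧ a ∨ ¬e
    = d ∧ a ∨ ¬e
These differ: at a=0, c=0, d=0, e=1, E1 = 1 but E2 = 0.

No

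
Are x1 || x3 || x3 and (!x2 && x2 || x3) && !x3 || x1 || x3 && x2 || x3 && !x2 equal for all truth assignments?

E1: x1 || x3 || x3
    = x1 || x3   — idempotence
E2: (!x2 && x2 || x3) && !x3 || x1 || x3 && x2 || x3 && !x2
    = x3 && !x3 || x1 || x3 && x2 || x3 && !x2   — complement / identity
    = x1 || x3 && x2 || x3 && !x2   — complement / identity
    = x1 || x3   — distribution
Both reduce to x1 || x3, so they are equivalent.

Yes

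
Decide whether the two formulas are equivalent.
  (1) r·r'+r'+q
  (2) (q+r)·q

E1: r·r'+r'+q
    = r'+q   (complement / identity)
E2: (q+r)·q
    = q   (absorption)
These differ: at q=0, r=0, E1 = 1 but E2 = 0.

No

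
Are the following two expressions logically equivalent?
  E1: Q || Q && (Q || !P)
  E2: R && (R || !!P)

No

E1: Q || Q && (Q || !P)
    = Q || Q   — absorption
    = Q   — idempotence
E2: R && (R || !!P)
    = R && (R || P)   — double negation
    = R   — absorption
These differ: at P=0, Q=1, R=0, E1 = 1 but E2 = 0.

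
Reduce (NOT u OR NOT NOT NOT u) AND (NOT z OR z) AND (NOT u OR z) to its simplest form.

(NOT u OR NOT NOT NOT u) AND (NOT z OR z) AND (NOT u OR z)
= (NOT u OR NOT NOT NOT u) AND (NOT u OR z)
= (NOT u OR NOT u) AND (NOT u OR z)
= NOT u OR NOT u AND z
= NOT u

NOT u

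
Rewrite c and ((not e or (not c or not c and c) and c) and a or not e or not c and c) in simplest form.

c and ((not e or (not c or not c and c) and c) and a or not e or not c and c)
= c and ((not e or not c and c) and a or not e or not c and c)   (complement / identity)
= c and (not e or not c and c)   (absorption)
= c and not e   (complement / identity)

c and not e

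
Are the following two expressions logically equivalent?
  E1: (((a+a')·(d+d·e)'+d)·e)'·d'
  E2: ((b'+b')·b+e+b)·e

E1: (((a+a')·(d+d·e)'+d)·e)'·d'
    = (((a+a')·d'+d)·e)'·d'   — absorption
    = ((d'+d)·e)'·d'   — complement / identity
    = e'·d'   — complement / identity
E2: ((b'+b')·b+e+b)·e
    = (b'·b+e+b)·e   — idempotence
    = (e+b)·e   — complement / identity
    = e   — absorption
These differ: at a=0, b=1, d=0, e=0, E1 = 1 but E2 = 0.

No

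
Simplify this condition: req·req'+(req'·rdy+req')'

req·req'+(req'·rdy+req')'
= (req'·rdy+req')'   (complement / identity)
= (req')'   (absorption)
= req   (double negation)

req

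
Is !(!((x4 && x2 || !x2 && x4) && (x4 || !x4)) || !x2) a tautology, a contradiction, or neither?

neither

!(!((x4 && x2 || !x2 && x4) && (x4 || !x4)) || !x2)
= (x4 && x2 || !x2 && x4) && (x4 || !x4) && x2
= x4 && (x4 || !x4) && x2
= x4 && x2
This depends on x2, x4, so it is not a constant.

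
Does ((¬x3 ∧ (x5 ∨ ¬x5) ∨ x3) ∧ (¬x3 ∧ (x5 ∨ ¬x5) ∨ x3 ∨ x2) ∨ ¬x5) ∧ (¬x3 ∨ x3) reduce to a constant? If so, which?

yes, True

((¬x3 ∧ (x5 ∨ ¬x5) ∨ x3) ∧ (¬x3 ∧ (x5 ∨ ¬x5) ∨ x3 ∨ x2) ∨ ¬x5) ∧ (¬x3 ∨ x3)
= (¬x3 ∧ (x5 ∨ ¬x5) ∨ x3 ∨ ¬x5) ∧ (¬x3 ∨ x3)   — absorption
= (¬x3 ∨ x3 ∨ ¬x5) ∧ (¬x3 ∨ x3)   — complement / identity
= ¬x3 ∨ x3   — absorption
= True   — complement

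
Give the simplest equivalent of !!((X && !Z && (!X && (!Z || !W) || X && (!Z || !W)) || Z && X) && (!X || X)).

!!((X && !Z && (!X && (!Z || !W) || X && (!Z || !W)) || Z && X) && (!X || X))
= !!((X && !Z && (!Z || !W) || Z && X) && (!X || X))
= !!((X && !Z || Z && X) && (!X || X))
= !!(X && (!X || X))
= !!X
= X

X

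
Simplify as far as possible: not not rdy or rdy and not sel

not not rdy or rdy and not sel
= rdy or rdy and not sel   (double negation)
= rdy   (absorption)

rdy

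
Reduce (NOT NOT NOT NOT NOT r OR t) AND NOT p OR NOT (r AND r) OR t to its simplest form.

(NOT NOT NOT NOT NOT r OR t) AND NOT p OR NOT (r AND r) OR t
= (NOT NOT NOT NOT NOT r OR t) AND NOT p OR NOT r OR t
= (NOT NOT NOT r OR t) AND NOT p OR NOT r OR t
= (NOT r OR t) AND NOT p OR NOT r OR t
= NOT r OR t

NOT r OR t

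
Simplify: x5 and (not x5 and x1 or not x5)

x5 and (not x5 and x1 or not x5)
= x5 and not x5   — absorption
= False   — complement

False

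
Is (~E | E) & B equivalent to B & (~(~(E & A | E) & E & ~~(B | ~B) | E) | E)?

E1: (~E | E) & B
    = B
E2: B & (~(~(E & A | E) & E & ~~(B | ~B) | E) | E)
    = B & (~(~(E & A | E) & E & (B | ~B) | E) | E)
    = B & (~(~E & E & (B | ~B) | E) | E)
    = B & (~(~E & E | E) | E)
    = B & (~E | E)
    = B
Both reduce to B, so they are equivalent.

Yes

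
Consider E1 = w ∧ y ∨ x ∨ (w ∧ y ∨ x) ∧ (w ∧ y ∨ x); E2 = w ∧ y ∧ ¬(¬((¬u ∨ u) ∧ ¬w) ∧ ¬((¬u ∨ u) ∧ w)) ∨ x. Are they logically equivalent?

E1: w ∧ y ∨ x ∨ (w ∧ y ∨ x) ∧ (w ∧ y ∨ x)
    = w ∧ y ∨ x ∨ w ∧ y ∨ x   — idempotence
    = w ∧ y ∨ x   — idempotence
E2: w ∧ y ∧ ¬(¬((¬u ∨ u) ∧ ¬w) ∧ ¬((¬u ∨ u) ∧ w)) ∨ x
    = w ∧ y ∧ ((¬u ∨ u) ∧ ¬w ∨ (¬u ∨ u) ∧ w) ∨ x   — De Morgan
    = w ∧ y ∧ (¬u ∨ u) ∨ x   — distribution
    = w ∧ y ∨ x   — complement / identity
Both reduce to w ∧ y ∨ x, so they are equivalent.

Yes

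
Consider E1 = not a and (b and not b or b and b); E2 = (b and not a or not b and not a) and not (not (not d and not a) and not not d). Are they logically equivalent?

E1: not a and (b and not b or b and b)
    = not a and b   — distribution
E2: (b and not a or not b and not a) and not (not (not d and not a) and not not d)
    = not a and not (not (not d and not a) and not not d)   — distribution
    = not a and (not d and not a or not d)   — De Morgan
    = not a and not d   — absorption
These differ: at a=0, b=1, d=1, E1 = 1 but E2 = 0.

No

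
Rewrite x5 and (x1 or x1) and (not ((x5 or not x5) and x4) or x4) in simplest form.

x5 and x1

x5 and (x1 or x1) and (not ((x5 or not x5) and x4) or x4)
= x5 and (x1 or x1) and (not x4 or x4)   — complement / identity
= x5 and (x1 or x1)   — complement / identity
= x5 and x1   — idempotence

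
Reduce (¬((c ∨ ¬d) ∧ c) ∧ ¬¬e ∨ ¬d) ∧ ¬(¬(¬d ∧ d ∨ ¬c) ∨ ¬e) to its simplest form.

¬c ∧ e

(¬((c ∨ ¬d) ∧ c) ∧ ¬¬e ∨ ¬d) ∧ ¬(¬(¬d ∧ d ∨ ¬c) ∨ ¬e)
= (¬((c ∨ ¬d) ∧ c) ∧ e ∨ ¬d) ∧ ¬(¬(¬d ∧ d ∨ ¬c) ∨ ¬e)
= (¬((c ∨ ¬d) ∧ c) ∧ e ∨ ¬d) ∧ (¬d ∧ d ∨ ¬c) ∧ e
= (¬((c ∨ ¬d) ∧ c) ∧ e ∨ ¬d) ∧ ¬c ∧ e
= (¬c ∧ e ∨ ¬d) ∧ ¬c ∧ e
= ¬c ∧ e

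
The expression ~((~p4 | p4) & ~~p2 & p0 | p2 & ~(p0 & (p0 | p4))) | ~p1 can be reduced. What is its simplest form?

~((~p4 | p4) & ~~p2 & p0 | p2 & ~(p0 & (p0 | p4))) | ~p1
= ~(~~p2 & p0 | p2 & ~(p0 & (p0 | p4))) | ~p1   — complement / identity
= ~(~~p2 & p0 | p2 & ~p0) | ~p1   — absorption
= ~(p2 & p0 | p2 & ~p0) | ~p1   — double negation
= ~p2 | ~p1   — distribution

~p2 | ~p1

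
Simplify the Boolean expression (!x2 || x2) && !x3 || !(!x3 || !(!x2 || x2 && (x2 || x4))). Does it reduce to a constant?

true

(!x2 || x2) && !x3 || !(!x3 || !(!x2 || x2 && (x2 || x4)))
= (!x2 || x2) && !x3 || !(!x3 || !(!x2 || x2))   — absorption
= (!x2 || x2) && !x3 || x3 && (!x2 || x2)   — De Morgan
= !x2 || x2   — distribution
= true   — complement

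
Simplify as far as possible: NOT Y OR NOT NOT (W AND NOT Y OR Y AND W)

NOT Y OR NOT NOT (W AND NOT Y OR Y AND W)
= NOT Y OR NOT NOT W   (distribution)
= NOT Y OR W   (double negation)

NOT Y OR W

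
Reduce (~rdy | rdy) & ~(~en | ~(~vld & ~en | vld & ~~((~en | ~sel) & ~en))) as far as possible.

0

(~rdy | rdy) & ~(~en | ~(~vld & ~en | vld & ~~((~en | ~sel) & ~en)))
= ~(~en | ~(~vld & ~en | vld & ~~((~en | ~sel) & ~en)))   — complement / identity
= ~(~en | ~(~vld & ~en | vld & ~~~en))   — absorption
= ~(~en | ~(~vld & ~en | vld & ~en))   — double negation
= ~(~en | ~~en)   — distribution
= en & ~en   — De Morgan
= 0   — complement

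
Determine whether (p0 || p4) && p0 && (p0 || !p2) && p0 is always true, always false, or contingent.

contingent

(p0 || p4) && p0 && (p0 || !p2) && p0
= p0 && (p0 || !p2) && p0   (absorption)
= p0 && p0   (absorption)
= p0   (idempotence)
This depends on p0, so it is not a constant.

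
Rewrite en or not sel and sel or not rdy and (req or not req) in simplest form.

en or not sel and sel or not rdy and (req or not req)
= en or not sel and sel or not rdy   — complement / identity
= en or not rdy   — complement / identity

en or not rdy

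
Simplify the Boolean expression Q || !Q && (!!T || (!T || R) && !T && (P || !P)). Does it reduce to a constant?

Q || !Q && (!!T || (!T || R) && !T && (P || !P))
= Q || !Q && (!!T || (!T || R) && !T)   — complement / identity
= Q || !Q && (!!T || !T)   — absorption
= Q || !Q && (T || !T)   — double negation
= Q || !Q   — complement / identity
= true   — complement

true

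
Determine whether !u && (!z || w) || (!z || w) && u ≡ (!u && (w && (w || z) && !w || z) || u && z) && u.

E1: !u && (!z || w) || (!z || w) && u
    = !z || w
E2: (!u && (w && (w || z) && !w || z) || u && z) && u
    = (!u && (w && !w || z) || u && z) && u
    = (!u && z || u && z) && u
    = z && u
These differ: at u=0, w=1, z=0, E1 = 1 but E2 = 0.

No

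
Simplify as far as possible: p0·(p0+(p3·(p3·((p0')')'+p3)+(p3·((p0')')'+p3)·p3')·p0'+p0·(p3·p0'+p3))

p0·(p0+(p3·(p3·((p0')')'+p3)+(p3·((p0')')'+p3)·p3')·p0'+p0·(p3·p0'+p3))
= p0·(p0+(p3·((p0')')'+p3)·p0'+p0·(p3·p0'+p3))   — distribution
= p0·(p0+(p3·p0'+p3)·p0'+p0·(p3·p0'+p3))   — double negation
= p0·(p0+p3·p0'+p3)   — distribution
= p0·(p0+p3)   — absorption
= p0   — absorption

p0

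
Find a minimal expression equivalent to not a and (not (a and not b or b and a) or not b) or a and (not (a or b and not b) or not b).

not a or not b

not a and (not (a and not b or b and a) or not b) or a and (not (a or b and not b) or not b)
= not a and (not a or not b) or a and (not (a or b and not b) or not b)
= not a and (not a or not b) or a and (not a or not b)
= not a or not b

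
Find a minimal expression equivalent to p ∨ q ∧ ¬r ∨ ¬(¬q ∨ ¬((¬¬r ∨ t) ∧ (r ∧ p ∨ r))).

p ∨ q

p ∨ q ∧ ¬r ∨ ¬(¬q ∨ ¬((¬¬r ∨ t) ∧ (r ∧ p ∨ r)))
= p ∨ q ∧ ¬r ∨ ¬(¬q ∨ ¬((¬¬r ∨ t) ∧ r))   — absorption
= p ∨ q ∧ ¬r ∨ q ∧ (¬¬r ∨ t) ∧ r   — De Morgan
= p ∨ q ∧ ¬r ∨ q ∧ (r ∨ t) ∧ r   — double negation
= p ∨ q ∧ ¬r ∨ q ∧ r   — absorption
= p ∨ q   — distribution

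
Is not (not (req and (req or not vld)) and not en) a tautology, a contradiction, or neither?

neither

not (not (req and (req or not vld)) and not en)
= not (not req and not en)
= req or en
This depends on en, req, so it is not a constant.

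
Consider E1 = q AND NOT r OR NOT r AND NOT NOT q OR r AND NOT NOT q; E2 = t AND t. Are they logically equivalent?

E1: q AND NOT r OR NOT r AND NOT NOT q OR r AND NOT NOT q
    = q AND NOT r OR NOT NOT q   [distribution]
    = q AND NOT r OR q   [double negation]
    = q   [absorption]
E2: t AND t
    = t   [idempotence]
These differ: at q=0, r=0, t=1, E1 = 0 but E2 = 1.

No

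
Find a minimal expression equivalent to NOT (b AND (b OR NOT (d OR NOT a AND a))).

NOT b

NOT (b AND (b OR NOT (d OR NOT a AND a)))
= NOT (b AND (b OR NOT d))   [complement / identity]
= NOT b   [absorption]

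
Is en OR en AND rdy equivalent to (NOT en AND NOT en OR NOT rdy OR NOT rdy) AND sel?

No

E1: en OR en AND rdy
    = en
E2: (NOT en AND NOT en OR NOT rdy OR NOT rdy) AND sel
    = (NOT en AND NOT en OR NOT rdy) AND sel
    = (NOT en OR NOT rdy) AND sel
These differ: at en=0, rdy=0, sel=1, E1 = 0 but E2 = 1.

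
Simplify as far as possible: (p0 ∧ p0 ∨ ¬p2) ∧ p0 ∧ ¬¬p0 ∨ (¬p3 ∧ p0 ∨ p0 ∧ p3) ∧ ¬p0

p0

(p0 ∧ p0 ∨ ¬p2) ∧ p0 ∧ ¬¬p0 ∨ (¬p3 ∧ p0 ∨ p0 ∧ p3) ∧ ¬p0
= (p0 ∧ p0 ∨ ¬p2) ∧ p0 ∧ p0 ∨ (¬p3 ∧ p0 ∨ p0 ∧ p3) ∧ ¬p0
= p0 ∧ p0 ∨ (¬p3 ∧ p0 ∨ p0 ∧ p3) ∧ ¬p0
= p0 ∧ p0 ∨ p0 ∧ ¬p0
= p0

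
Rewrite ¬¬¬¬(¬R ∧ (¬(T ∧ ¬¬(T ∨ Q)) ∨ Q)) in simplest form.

¬R ∧ (¬T ∨ Q)

¬¬¬¬(¬R ∧ (¬(T ∧ ¬¬(T ∨ Q)) ∨ Q))
= ¬¬¬¬(¬R ∧ (¬(T ∧ (T ∨ Q)) ∨ Q))   [double negation]
= ¬¬¬¬(¬R ∧ (¬T ∨ Q))   [absorption]
= ¬¬(¬R ∧ (¬T ∨ Q))   [double negation]
= ¬R ∧ (¬T ∨ Q)   [double negation]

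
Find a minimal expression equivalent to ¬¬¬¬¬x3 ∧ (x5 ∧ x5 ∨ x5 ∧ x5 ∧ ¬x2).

¬x3 ∧ x5

¬¬¬¬¬x3 ∧ (x5 ∧ x5 ∨ x5 ∧ x5 ∧ ¬x2)
= ¬¬¬x3 ∧ (x5 ∧ x5 ∨ x5 ∧ x5 ∧ ¬x2)   (double negation)
= ¬x3 ∧ (x5 ∧ x5 ∨ x5 ∧ x5 ∧ ¬x2)   (double negation)
= ¬x3 ∧ x5 ∧ x5   (absorption)
= ¬x3 ∧ x5   (idempotence)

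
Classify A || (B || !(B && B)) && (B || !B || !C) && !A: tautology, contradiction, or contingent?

A || (B || !(B && B)) && (B || !B || !C) && !A
= A || (B || !B) && (B || !B || !C) && !A
= A || (B || !B) && !A
= A || !A
= true

tautology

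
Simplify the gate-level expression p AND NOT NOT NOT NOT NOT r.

p AND NOT r

p AND NOT NOT NOT NOT NOT r
= p AND NOT NOT NOT r   (double negation)
= p AND NOT r   (double negation)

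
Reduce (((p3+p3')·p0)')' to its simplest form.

p0

(((p3+p3')·p0)')'
= (p0')'   (complement / identity)
= p0   (double negation)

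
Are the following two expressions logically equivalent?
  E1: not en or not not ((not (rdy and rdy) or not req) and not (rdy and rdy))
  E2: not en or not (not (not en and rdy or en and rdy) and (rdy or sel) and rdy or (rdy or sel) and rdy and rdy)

E1: not en or not not ((not (rdy and rdy) or not req) and not (rdy and rdy))
    = not en or not not not (rdy and rdy)   [absorption]
    = not en or not not not rdy   [idempotence]
    = not en or not rdy   [double negation]
E2: not en or not (not (not en and rdy or en and rdy) and (rdy or sel) and rdy or (rdy or sel) and rdy and rdy)
    = not en or not (not rdy and (rdy or sel) and rdy or (rdy or sel) and rdy and rdy)   [distribution]
    = not en or not ((rdy or sel) and rdy)   [distribution]
    = not en or not rdy   [absorption]
Both reduce to not en or not rdy, so they are equivalent.

Yes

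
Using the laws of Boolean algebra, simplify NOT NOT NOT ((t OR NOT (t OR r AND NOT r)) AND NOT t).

t

NOT NOT NOT ((t OR NOT (t OR r AND NOT r)) AND NOT t)
= NOT NOT NOT ((t OR NOT t) AND NOT t)
= NOT NOT NOT NOT t
= NOT NOT t
= t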